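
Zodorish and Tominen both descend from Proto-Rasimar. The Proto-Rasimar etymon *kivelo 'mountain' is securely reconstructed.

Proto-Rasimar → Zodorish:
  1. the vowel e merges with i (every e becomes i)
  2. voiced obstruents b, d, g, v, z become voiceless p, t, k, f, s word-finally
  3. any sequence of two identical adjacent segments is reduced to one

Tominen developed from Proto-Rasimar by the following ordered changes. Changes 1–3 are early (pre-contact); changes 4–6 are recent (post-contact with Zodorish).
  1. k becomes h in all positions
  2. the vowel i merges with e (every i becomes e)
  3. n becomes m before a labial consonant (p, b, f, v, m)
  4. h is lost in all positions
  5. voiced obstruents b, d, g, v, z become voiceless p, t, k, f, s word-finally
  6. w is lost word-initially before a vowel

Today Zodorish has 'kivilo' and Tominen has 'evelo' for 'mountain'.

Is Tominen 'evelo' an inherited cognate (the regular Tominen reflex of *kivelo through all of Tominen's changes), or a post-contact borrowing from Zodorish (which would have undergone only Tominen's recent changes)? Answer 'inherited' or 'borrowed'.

inherited

If inherited, *kivelo would pass through all of Tominen's changes:
Tominen: *kivelo > hivelo > hevelo > evelo  (by unconditioned shift, vowel merger, h-loss)
If borrowed from Zodorish 'kivilo' after the early changes, it would undergo only the recent ones:
  rule 4 (h-loss): no change (kivilo)
  rule 5 (final devoicing): no change (kivilo)
  rule 6 (glide loss): no change (kivilo)
  ⇒ as a loan: kivilo
Tominen 'evelo' matches the inherited outcome exactly, so it is an inherited cognate, not a loan.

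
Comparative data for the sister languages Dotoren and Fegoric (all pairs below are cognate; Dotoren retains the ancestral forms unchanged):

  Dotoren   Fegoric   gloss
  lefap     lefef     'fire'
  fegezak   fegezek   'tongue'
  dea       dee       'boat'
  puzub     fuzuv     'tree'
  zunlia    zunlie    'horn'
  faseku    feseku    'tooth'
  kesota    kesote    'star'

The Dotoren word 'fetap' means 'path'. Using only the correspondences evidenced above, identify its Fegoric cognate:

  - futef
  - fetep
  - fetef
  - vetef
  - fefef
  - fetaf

fetef

lefap ~ lefef — Dotoren a corresponds to Fegoric e after a consonant, before a labial obstruent.
lefap ~ lefef — Dotoren p corresponds to Fegoric f word-finally.
Applying these to Dotoren 'fetap':
  fetap → fetep   (a→e after a consonant, before a labial obstruent)
  fetep → fetef   (p→f word-finally)
So the Fegoric cognate is 'fetef'.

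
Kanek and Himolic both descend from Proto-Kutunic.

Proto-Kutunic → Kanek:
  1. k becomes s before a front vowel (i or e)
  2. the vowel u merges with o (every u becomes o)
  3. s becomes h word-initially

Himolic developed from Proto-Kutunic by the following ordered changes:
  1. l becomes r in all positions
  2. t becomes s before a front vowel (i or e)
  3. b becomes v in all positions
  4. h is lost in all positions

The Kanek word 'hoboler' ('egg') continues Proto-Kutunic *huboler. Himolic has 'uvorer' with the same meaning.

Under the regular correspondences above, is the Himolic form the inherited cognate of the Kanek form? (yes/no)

Derive the expected Himolic reflex of *huboler:
Himolic: *huboler
  huboler → huborer   [unconditioned shift]
  huborer (rule 2 does not apply)
  huborer → huvorer   [unconditioned shift]
  huvorer → uvorer   [h-loss]
  giving Himolic uvorer.
Himolic 'uvorer' matches the regular reflex exactly, so the pair is cognate.

yes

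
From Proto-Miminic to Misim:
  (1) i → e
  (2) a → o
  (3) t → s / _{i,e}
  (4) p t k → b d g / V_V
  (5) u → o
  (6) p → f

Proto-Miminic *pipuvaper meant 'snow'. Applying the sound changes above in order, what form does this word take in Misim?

Misim: start from *pipuvaper.
  rule 1 (vowel merger): pipuvaper → pepuvaper
  rule 2 (vowel merger): pepuvaper → pepuvoper
  rule 3: no change — pepuvoper
  rule 4 (intervocalic voicing): pepuvoper → pebuvober
  rule 5 (vowel merger): pebuvober → pebovober
  rule 6 (unconditioned shift): pebovober → febovober
  ⇒ Misim febovober

febovober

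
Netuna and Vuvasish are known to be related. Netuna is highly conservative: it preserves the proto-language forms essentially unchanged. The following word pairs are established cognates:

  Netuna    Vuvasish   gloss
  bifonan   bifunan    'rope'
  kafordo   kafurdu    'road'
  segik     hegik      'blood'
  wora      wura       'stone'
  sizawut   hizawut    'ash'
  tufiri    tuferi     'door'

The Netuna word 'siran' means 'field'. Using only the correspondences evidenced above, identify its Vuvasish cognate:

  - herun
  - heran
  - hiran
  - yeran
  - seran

sizawut ~ hizawut — Netuna s corresponds to Vuvasish h word-initially before a front vowel.
tufiri ~ tuferi — Netuna i corresponds to Vuvasish e after a consonant, before r.
Applying these to Netuna 'siran':
  siran → hiran   (s→h word-initially before a front vowel)
  hiran → heran   (i→e after a consonant, before r)
So the Vuvasish cognate is 'heran'.

heran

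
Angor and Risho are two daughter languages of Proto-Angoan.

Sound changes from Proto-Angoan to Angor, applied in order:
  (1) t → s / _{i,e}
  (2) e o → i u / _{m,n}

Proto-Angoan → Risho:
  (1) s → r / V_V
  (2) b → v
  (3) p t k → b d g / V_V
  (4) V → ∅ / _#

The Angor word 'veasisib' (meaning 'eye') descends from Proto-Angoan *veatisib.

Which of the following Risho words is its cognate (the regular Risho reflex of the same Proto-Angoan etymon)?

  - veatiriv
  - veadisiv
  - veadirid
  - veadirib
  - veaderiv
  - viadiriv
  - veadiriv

Risho: *veatisib
  veatisib → veatirib   [rhotacism]
  veatirib → veatiriv   [unconditioned shift]
  veatiriv → veadiriv   [intervocalic voicing]
  veadiriv (rule 4 does not apply)
  giving Risho veadiriv.
Only 'veadiriv' matches the regular Risho development of *veatisib.

veadiriv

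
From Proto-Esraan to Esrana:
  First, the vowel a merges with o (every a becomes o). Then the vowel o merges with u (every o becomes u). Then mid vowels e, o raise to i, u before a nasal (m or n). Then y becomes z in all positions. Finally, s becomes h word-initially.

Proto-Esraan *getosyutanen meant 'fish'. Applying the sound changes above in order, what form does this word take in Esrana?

getuszutunin

Esrana: *getosyutanen
  getosyutanen → getosyutonen   [vowel merger]
  getosyutonen → getusyutunen   [vowel merger]
  getusyutunen → getusyutunin   [pre-nasal raising]
  getusyutunin → getuszutunin   [unconditioned shift]
  getuszutunin (rule 5 does not apply)
  giving Esrana getuszutunin.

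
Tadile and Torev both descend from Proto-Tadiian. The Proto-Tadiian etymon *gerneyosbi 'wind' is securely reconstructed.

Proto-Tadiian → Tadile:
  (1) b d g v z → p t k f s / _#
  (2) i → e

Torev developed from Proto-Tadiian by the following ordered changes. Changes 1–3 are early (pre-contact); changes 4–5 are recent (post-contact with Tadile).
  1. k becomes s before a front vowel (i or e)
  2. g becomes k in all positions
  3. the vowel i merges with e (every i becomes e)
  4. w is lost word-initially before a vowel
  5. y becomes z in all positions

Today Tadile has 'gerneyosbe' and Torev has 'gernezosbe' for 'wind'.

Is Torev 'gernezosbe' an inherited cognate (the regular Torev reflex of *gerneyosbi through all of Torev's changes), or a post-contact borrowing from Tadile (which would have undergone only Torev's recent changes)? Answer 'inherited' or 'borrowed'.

If inherited, *gerneyosbi would pass through all of Torev's changes:
Torev: start from *gerneyosbi.
  rule 1: no change — gerneyosbi
  rule 2 (unconditioned shift): gerneyosbi → kerneyosbi
  rule 3 (vowel merger): kerneyosbi → kerneyosbe
  rule 4: no change — kerneyosbe
  rule 5 (unconditioned shift): kerneyosbe → kernezosbe
  ⇒ Torev kernezosbe
If borrowed from Tadile 'gerneyosbe' after the early changes, it would undergo only the recent ones:
  rule 4 (glide loss): no change (gerneyosbe)
  rule 5 (unconditioned shift): gerneyosbe → gernezosbe
  ⇒ as a loan: gernezosbe
Torev 'gernezosbe' matches the loan outcome 'gernezosbe', not the inherited 'kernezosbe' — it skipped the early Torev changes, so it was borrowed from Tadile.

borrowed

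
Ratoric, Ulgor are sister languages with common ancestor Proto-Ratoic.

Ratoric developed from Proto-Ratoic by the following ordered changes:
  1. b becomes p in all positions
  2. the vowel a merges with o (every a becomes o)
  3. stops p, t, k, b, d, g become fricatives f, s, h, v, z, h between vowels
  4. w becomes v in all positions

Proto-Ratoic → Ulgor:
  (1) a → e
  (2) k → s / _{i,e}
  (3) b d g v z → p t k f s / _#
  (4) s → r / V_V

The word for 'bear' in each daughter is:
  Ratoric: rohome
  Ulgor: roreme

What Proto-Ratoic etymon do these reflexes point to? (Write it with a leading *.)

*rokame

Position 4: Ratoric has o, Ulgor has e. Taking the neighbouring segments as reconstructed: Ratoric o could go back to *a or *o; Ulgor e could go back to *a or *e — the one source consistent with every daughter is *a.
Position 3: Ratoric has h, Ulgor has r. Taking the neighbouring segments as reconstructed: Ratoric h could go back to *k or *g or *h; Ulgor r could go back to *k or *s or *r — the one source consistent with every daughter is *k.
This points to *rokame. Verify forward in each daughter:
Ratoric: *rokame
  rokame (rule 1 does not apply)
  rokame → rokome   [vowel merger]
  rokome → rohome   [intervocalic lenition]
  rohome (rule 4 does not apply)
  giving Ratoric rohome.
Ulgor: start from *rokame.
  rule 1 (vowel merger): rokame → rokeme
  rule 2 (palatalisation): rokeme → roseme
  rule 3: no change — roseme
  rule 4 (rhotacism): roseme → roreme
  ⇒ Ulgor roreme
No other proto-form is consistent with every reflex, so the reconstruction is *rokame.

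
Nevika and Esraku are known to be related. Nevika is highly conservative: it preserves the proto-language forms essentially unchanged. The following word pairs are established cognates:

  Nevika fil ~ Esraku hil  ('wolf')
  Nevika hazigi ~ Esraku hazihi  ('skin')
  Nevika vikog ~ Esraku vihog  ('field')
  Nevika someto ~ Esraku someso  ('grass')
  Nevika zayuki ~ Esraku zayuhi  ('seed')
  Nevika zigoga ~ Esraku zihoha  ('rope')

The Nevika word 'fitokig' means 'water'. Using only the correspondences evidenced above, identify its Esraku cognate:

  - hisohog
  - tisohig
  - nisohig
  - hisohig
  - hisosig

hisohig

fil ~ hil — Nevika f corresponds to Esraku h word-initially before a front vowel.
someto ~ someso — Nevika t corresponds to Esraku s between vowels (before a back vowel).
zayuki ~ zayuhi — Nevika k corresponds to Esraku h between vowels (before a front vowel).
Applying these to Nevika 'fitokig':
  fitokig → hitokig   (f→h word-initially before a front vowel)
  hitokig → hisokig   (t→s between vowels (before a back vowel))
  hisokig → hisohig   (k→h between vowels (before a front vowel))
So the Esraku cognate is 'hisohig'.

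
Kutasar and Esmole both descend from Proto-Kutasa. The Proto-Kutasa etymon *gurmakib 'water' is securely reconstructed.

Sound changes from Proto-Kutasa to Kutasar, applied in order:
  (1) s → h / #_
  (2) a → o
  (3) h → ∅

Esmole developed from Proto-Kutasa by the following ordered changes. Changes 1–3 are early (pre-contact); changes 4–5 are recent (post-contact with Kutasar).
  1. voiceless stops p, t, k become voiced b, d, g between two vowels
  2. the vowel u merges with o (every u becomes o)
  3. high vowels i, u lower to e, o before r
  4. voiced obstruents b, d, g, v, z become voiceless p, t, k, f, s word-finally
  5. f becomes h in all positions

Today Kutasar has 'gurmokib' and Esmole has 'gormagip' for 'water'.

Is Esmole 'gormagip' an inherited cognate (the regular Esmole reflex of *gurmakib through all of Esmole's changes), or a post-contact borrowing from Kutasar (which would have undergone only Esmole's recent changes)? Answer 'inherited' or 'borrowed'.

If inherited, *gurmakib would pass through all of Esmole's changes:
Esmole: *gurmakib
  gurmakib → gurmagib   [intervocalic voicing]
  gurmagib → gormagib   [vowel merger]
  gormagib (rule 3 does not apply)
  gormagib → gormagip   [final devoicing]
  gormagip (rule 5 does not apply)
  giving Esmole gormagip.
If borrowed from Kutasar 'gurmokib' after the early changes, it would undergo only the recent ones:
  rule 4 (final devoicing): gurmokib → gurmokip
  rule 5 (unconditioned shift): no change (gurmokip)
  ⇒ as a loan: gurmokip
Esmole 'gormagip' matches the inherited outcome exactly, so it is an inherited cognate, not a loan.

inherited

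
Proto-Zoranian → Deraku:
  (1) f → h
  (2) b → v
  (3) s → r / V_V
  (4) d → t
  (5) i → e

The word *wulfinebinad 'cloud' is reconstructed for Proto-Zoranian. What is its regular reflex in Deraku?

wulhenevenat

Deraku: start from *wulfinebinad.
  rule 1 (unconditioned shift): wulfinebinad → wulhinebinad
  rule 2 (unconditioned shift): wulhinebinad → wulhinevinad
  rule 3: no change — wulhinevinad
  rule 4 (unconditioned shift): wulhinevinad → wulhinevinat
  rule 5 (vowel merger): wulhinevinat → wulhenevenat
  ⇒ Deraku wulhenevenat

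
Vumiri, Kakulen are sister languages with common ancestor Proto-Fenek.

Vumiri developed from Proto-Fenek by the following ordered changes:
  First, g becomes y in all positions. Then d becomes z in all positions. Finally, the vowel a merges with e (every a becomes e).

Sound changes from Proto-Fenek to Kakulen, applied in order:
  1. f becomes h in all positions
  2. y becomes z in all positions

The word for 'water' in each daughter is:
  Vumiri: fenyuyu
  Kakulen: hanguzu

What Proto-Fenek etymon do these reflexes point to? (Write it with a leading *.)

Position 1: Vumiri has f, Kakulen has h. Vumiri preserves f here (none of its changes turn any other segment into f), so the proto-segment is *f.
Position 6: Vumiri has y, Kakulen has z. Taking the neighbouring segments as reconstructed: Vumiri y could go back to *g or *y; Kakulen z could go back to *z or *y — the one source consistent with every daughter is *y.
This points to *fanguyu. Verify forward in each daughter:
Vumiri: *fanguyu
  fanguyu → fanyuyu   [unconditioned shift]
  fanyuyu (rule 2 does not apply)
  fanyuyu → fenyuyu   [vowel merger]
  giving Vumiri fenyuyu.
Kakulen: *fanguyu
  fanguyu → hanguyu   [unconditioned shift]
  hanguyu → hanguzu   [unconditioned shift]
  giving Kakulen hanguzu.
*fanguyu is the unique common source.

*fanguyu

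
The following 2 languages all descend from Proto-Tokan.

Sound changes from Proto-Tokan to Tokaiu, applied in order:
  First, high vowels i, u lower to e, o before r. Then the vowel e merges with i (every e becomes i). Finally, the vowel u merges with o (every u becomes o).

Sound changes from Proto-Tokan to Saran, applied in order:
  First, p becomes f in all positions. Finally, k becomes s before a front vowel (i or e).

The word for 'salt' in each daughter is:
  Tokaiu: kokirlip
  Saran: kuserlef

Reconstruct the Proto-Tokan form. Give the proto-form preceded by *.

*kukerlep

Position 4: Tokaiu has i, Saran has e. Saran preserves e here (none of its changes turn any other segment into e), so the proto-segment is *e.
Position 8: Tokaiu has p, Saran has f. Tokaiu preserves p here (none of its changes turn any other segment into p), so the proto-segment is *p.
Position 3: Tokaiu has k, Saran has s. Tokaiu preserves k here (none of its changes turn any other segment into k), so the proto-segment is *k.
This points to *kukerlep. Verify forward in each daughter:
Tokaiu: *kukerlep > kukirlip > kokirlip  (by vowel merger, vowel merger)
Saran: *kukerlep
  kukerlep → kukerlef   [unconditioned shift]
  kukerlef → kuserlef   [palatalisation]
  giving Saran kuserlef.
No other proto-form is consistent with every reflex, so the reconstruction is *kukerlep.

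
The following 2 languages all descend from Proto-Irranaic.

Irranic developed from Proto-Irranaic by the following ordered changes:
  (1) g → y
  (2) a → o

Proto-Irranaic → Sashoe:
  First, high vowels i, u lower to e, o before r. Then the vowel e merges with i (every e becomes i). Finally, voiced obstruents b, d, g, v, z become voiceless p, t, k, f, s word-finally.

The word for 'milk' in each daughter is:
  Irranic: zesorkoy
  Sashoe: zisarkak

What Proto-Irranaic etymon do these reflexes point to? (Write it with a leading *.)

Position 7: Irranic has o, Sashoe has a. Sashoe preserves a here (none of its changes turn any other segment into a), so the proto-segment is *a.
Position 2: Irranic has e, Sashoe has i. Irranic preserves e here (none of its changes turn any other segment into e), so the proto-segment is *e.
Continuing position by position gives *zesarkag; check it forward:
Irranic: *zesarkag > zesarkay > zesorkoy  (by unconditioned shift, vowel merger)
Sashoe: *zesarkag > zisarkag > zisarkak  (by vowel merger, final devoicing)
No other proto-form is consistent with every reflex, so the reconstruction is *zesarkag.

*zesarkag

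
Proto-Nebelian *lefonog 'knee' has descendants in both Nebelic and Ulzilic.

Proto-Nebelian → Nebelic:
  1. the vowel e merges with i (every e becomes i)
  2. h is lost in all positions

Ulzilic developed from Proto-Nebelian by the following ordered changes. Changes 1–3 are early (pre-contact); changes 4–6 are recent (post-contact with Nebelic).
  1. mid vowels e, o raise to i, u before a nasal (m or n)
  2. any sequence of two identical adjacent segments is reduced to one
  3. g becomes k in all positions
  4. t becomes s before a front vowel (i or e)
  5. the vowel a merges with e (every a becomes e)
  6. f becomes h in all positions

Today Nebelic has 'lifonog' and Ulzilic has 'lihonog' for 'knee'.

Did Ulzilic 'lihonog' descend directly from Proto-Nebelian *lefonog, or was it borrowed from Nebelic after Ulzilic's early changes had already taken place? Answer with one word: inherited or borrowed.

If inherited, *lefonog would pass through all of Ulzilic's changes:
Ulzilic: start from *lefonog.
  rule 1 (pre-nasal raising): lefonog → lefunog
  rule 2: no change — lefunog
  rule 3 (unconditioned shift): lefunog → lefunok
  rule 4: no change — lefunok
  rule 5: no change — lefunok
  rule 6 (unconditioned shift): lefunok → lehunok
  ⇒ Ulzilic lehunok
If borrowed from Nebelic 'lifonog' after the early changes, it would undergo only the recent ones:
  rule 4 (palatalisation): no change (lifonog)
  rule 5 (vowel merger): no change (lifonog)
  rule 6 (unconditioned shift): lifonog → lihonog
  ⇒ as a loan: lihonog
Ulzilic 'lihonog' matches the loan outcome 'lihonog', not the inherited 'lehunok' — it skipped the early Ulzilic changes, so it was borrowed from Nebelic.

borrowed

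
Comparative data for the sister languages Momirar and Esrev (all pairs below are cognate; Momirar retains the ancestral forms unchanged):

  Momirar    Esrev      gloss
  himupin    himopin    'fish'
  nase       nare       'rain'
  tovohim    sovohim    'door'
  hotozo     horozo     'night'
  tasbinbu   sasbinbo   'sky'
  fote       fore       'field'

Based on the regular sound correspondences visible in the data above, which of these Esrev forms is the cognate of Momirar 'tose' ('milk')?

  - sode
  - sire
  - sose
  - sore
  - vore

tovohim ~ sovohim — Momirar t corresponds to Esrev s word-initially before a back vowel.
nase ~ nare — Momirar s corresponds to Esrev r between vowels (before a front vowel).
Applying these to Momirar 'tose':
  tose → sose   (t→s word-initially before a back vowel)
  sose → sore   (s→r between vowels (before a front vowel))
So the Esrev cognate is 'sore'.

sore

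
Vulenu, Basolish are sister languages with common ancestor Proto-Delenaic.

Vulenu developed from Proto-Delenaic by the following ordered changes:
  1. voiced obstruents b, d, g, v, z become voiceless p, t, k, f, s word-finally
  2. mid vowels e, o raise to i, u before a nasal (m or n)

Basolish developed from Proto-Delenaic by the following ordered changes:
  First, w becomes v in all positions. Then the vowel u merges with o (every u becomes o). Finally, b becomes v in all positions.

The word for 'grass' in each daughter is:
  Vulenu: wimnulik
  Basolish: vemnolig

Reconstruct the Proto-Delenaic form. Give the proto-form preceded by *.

*wemnulig

Position 2: Vulenu has i, Basolish has e. Basolish preserves e here (none of its changes turn any other segment into e), so the proto-segment is *e.
Position 5: Vulenu has u, Basolish has o. Taking the neighbouring segments as reconstructed: Vulenu u can only go back to *u; Basolish o could go back to *o or *u — the one source consistent with every daughter is *u.
Continuing position by position gives *wemnulig; check it forward:
Vulenu: *wemnulig
  wemnulig → wemnulik   [final devoicing]
  wemnulik → wimnulik   [pre-nasal raising]
  giving Vulenu wimnulik.
Basolish: *wemnulig > vemnulig > vemnolig  (by unconditioned shift, vowel merger)
Only *wemnulig yields all of Vulenu wimnulik, Basolish vemnolig.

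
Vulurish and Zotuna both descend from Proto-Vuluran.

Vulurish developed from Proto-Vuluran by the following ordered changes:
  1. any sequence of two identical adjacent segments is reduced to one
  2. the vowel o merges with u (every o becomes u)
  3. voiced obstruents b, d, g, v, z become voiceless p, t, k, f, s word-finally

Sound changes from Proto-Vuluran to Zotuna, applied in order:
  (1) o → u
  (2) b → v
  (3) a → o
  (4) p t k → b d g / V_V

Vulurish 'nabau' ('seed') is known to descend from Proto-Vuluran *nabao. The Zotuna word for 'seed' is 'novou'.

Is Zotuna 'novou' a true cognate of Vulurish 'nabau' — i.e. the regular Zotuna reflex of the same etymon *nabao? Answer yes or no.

Derive the expected Zotuna reflex of *nabao:
Zotuna: start from *nabao.
  rule 1 (vowel merger): nabao → nabau
  rule 2 (unconditioned shift): nabau → navau
  rule 3 (vowel merger): navau → novou
  rule 4: no change — novou
  ⇒ Zotuna novou
Zotuna 'novou' matches the regular reflex exactly, so the pair is cognate.

yes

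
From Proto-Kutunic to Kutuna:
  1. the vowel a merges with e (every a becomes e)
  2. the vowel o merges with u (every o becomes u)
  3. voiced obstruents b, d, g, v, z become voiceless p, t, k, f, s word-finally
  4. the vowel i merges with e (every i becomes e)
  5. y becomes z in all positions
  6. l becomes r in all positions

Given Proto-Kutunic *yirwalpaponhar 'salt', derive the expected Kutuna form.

Kutuna: *yirwalpaponhar
  yirwalpaponhar → yirwelpeponher   [vowel merger]
  yirwelpeponher → yirwelpepunher   [vowel merger]
  yirwelpepunher (rule 3 does not apply)
  yirwelpepunher → yerwelpepunher   [vowel merger]
  yerwelpepunher → zerwelpepunher   [unconditioned shift]
  zerwelpepunher → zerwerpepunher   [unconditioned shift]
  giving Kutuna zerwerpepunher.

zerwerpepunher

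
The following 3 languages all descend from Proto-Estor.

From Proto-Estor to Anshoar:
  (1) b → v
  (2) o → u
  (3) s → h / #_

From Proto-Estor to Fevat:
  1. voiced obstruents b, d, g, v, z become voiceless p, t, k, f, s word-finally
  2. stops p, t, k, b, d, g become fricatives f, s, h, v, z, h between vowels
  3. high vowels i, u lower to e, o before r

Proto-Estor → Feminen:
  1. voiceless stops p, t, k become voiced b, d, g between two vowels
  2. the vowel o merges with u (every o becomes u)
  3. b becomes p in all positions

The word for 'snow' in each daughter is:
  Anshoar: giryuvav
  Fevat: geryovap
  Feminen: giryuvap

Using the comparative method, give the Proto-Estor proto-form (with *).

Position 2: Anshoar has i, Fevat has e, Feminen has i. Anshoar preserves i here (none of its changes turn any other segment into i), so the proto-segment is *i.
Position 8: Anshoar has v, Fevat has p, Feminen has p. Taking the neighbouring segments as reconstructed: Anshoar v could go back to *b or *v; Fevat p could go back to *p or *b; Feminen p could go back to *p or *b — the one source consistent with every daughter is *b.
Continuing position by position gives *giryovab; check it forward:
Anshoar: start from *giryovab.
  rule 1 (unconditioned shift): giryovab → giryovav
  rule 2 (vowel merger): giryovav → giryuvav
  rule 3: no change — giryuvav
  ⇒ Anshoar giryuvav
Fevat: start from *giryovab.
  rule 1 (final devoicing): giryovab → giryovap
  rule 2: no change — giryovap
  rule 3 (pre-rhotic lowering): giryovap → geryovap
  ⇒ Fevat geryovap
Feminen: *giryovab > giryuvab > giryuvap  (by vowel merger, unconditioned shift)
Only *giryovab yields all of Anshoar giryuvav, Fevat geryovap, Feminen giryuvap.

*giryovab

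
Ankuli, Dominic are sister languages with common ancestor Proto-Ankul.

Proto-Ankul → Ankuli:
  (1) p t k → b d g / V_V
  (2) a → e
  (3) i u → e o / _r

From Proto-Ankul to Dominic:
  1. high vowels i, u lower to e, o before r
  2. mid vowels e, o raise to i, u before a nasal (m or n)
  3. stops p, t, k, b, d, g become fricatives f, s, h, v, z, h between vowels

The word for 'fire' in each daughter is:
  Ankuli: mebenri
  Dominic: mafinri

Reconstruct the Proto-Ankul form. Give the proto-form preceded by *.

Position 3: Ankuli has b, Dominic has f. Taking the neighbouring segments as reconstructed: Ankuli b could go back to *p or *b; Dominic f could go back to *p or *f — the one source consistent with every daughter is *p.
Position 4: Ankuli has e, Dominic has i. Taking the neighbouring segments as reconstructed: Ankuli e could go back to *a or *e; Dominic i could go back to *e or *i — the one source consistent with every daughter is *e.
Position 2: Ankuli has e, Dominic has a. Dominic preserves a here (none of its changes turn any other segment into a), so the proto-segment is *a.
The remaining positions agree across the daughters. Check the candidate against every language:
Ankuli: start from *mapenri.
  rule 1 (intervocalic voicing): mapenri → mabenri
  rule 2 (vowel merger): mabenri → mebenri
  rule 3: no change — mebenri
  ⇒ Ankuli mebenri
Dominic: *mapenri > mapinri > mafinri  (by pre-nasal raising, intervocalic lenition)
*mapenri is the unique common source.

*mapenri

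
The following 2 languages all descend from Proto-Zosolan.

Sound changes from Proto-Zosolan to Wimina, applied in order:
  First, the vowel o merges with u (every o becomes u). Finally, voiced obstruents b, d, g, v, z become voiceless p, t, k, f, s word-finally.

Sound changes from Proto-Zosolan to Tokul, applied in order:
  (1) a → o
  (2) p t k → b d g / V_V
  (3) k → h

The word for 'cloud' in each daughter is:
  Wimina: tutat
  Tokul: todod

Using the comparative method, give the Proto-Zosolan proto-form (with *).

*totad

Position 4: Wimina has a, Tokul has o. Wimina preserves a here (none of its changes turn any other segment into a), so the proto-segment is *a.
Position 5: Wimina has t, Tokul has d. Taking the neighbouring segments as reconstructed: Wimina t could go back to *t or *d; Tokul d can only go back to *d — the one source consistent with every daughter is *d.
Continuing position by position gives *totad; check it forward:
Wimina: *totad > tutad > tutat  (by vowel merger, final devoicing)
Tokul: start from *totad.
  rule 1 (vowel merger): totad → totod
  rule 2 (intervocalic voicing): totod → todod
  rule 3: no change — todod
  ⇒ Tokul todod
*totad is the unique common source.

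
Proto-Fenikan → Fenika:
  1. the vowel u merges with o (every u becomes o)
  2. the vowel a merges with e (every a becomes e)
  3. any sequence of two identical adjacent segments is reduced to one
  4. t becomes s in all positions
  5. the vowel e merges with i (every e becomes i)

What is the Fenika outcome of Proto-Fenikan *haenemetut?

hinimisos

Fenika: *haenemetut > haenemetot > heenemetot > henemetot > henemesos > hinimisos  (by vowel merger, vowel merger, degemination, unconditioned shift, vowel merger)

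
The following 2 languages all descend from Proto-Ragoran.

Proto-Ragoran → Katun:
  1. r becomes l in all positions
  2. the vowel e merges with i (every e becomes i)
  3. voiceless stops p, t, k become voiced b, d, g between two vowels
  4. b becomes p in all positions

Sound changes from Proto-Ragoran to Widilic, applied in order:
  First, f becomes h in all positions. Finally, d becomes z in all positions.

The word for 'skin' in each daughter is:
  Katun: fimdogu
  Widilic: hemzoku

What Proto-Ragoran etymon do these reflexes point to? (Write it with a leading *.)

Position 6: Katun has g, Widilic has k. Widilic preserves k here (none of its changes turn any other segment into k), so the proto-segment is *k.
Position 1: Katun has f, Widilic has h. Katun preserves f here (none of its changes turn any other segment into f), so the proto-segment is *f.
Position 4: Katun has d, Widilic has z. Taking the neighbouring segments as reconstructed: Katun d can only go back to *d; Widilic z could go back to *d or *z — the one source consistent with every daughter is *d.
Continuing position by position gives *femdoku; check it forward:
Katun: start from *femdoku.
  rule 1: no change — femdoku
  rule 2 (vowel merger): femdoku → fimdoku
  rule 3 (intervocalic voicing): fimdoku → fimdogu
  rule 4: no change — fimdogu
  ⇒ Katun fimdogu
Widilic: *femdoku
  femdoku → hemdoku   [unconditioned shift]
  hemdoku → hemzoku   [unconditioned shift]
  giving Widilic hemzoku.
Only *femdoku yields all of Katun fimdogu, Widilic hemzoku.

*femdoku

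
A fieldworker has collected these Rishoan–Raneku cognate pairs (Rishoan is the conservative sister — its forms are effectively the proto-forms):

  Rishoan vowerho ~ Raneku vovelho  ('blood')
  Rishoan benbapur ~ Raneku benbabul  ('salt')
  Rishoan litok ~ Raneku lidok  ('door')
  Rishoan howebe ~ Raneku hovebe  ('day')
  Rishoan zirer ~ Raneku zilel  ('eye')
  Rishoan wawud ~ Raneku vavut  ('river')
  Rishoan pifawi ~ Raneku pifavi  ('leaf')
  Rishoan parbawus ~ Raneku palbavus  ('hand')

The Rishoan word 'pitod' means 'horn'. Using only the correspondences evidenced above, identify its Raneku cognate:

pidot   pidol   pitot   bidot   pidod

litok ~ lidok — Rishoan t corresponds to Raneku d between vowels (before a back vowel).
wawud ~ vavut — Rishoan d corresponds to Raneku t word-finally.
Applying these to Rishoan 'pitod':
  pitod → pidod   (t→d between vowels (before a back vowel))
  pidod → pidot   (d→t word-finally)
So the Raneku cognate is 'pidot'.

pidot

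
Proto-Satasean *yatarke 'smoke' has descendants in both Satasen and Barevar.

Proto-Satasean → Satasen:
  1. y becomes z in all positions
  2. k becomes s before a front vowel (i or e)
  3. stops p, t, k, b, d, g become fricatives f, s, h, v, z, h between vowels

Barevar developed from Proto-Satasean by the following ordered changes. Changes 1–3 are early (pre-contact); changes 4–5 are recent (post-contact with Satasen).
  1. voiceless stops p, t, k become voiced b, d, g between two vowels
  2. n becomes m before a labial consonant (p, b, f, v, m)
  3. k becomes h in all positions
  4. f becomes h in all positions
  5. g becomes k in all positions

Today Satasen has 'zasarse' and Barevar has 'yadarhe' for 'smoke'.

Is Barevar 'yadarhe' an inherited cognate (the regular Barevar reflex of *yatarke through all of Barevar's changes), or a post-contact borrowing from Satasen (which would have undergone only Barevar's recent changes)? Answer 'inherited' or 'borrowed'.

inherited

If inherited, *yatarke would pass through all of Barevar's changes:
Barevar: *yatarke
  yatarke → yadarke   [intervocalic voicing]
  yadarke (rule 2 does not apply)
  yadarke → yadarhe   [unconditioned shift]
  yadarhe (rule 4 does not apply)
  yadarhe (rule 5 does not apply)
  giving Barevar yadarhe.
If borrowed from Satasen 'zasarse' after the early changes, it would undergo only the recent ones:
  rule 4 (unconditioned shift): no change (zasarse)
  rule 5 (unconditioned shift): no change (zasarse)
  ⇒ as a loan: zasarse
Barevar 'yadarhe' matches the inherited outcome exactly, so it is an inherited cognate, not a loan.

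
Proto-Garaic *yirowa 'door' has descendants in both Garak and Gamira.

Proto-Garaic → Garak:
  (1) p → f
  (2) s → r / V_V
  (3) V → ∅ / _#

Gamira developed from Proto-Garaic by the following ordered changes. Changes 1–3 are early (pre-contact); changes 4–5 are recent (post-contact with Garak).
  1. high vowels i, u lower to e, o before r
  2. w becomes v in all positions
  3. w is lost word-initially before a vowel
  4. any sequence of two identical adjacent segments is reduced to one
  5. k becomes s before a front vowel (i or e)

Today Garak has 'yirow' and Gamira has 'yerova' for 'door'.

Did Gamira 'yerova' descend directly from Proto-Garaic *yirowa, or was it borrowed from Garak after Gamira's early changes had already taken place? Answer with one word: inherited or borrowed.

inherited

If inherited, *yirowa would pass through all of Gamira's changes:
Gamira: *yirowa
  yirowa → yerowa   [pre-rhotic lowering]
  yerowa → yerova   [unconditioned shift]
  yerova (rule 3 does not apply)
  yerova (rule 4 does not apply)
  yerova (rule 5 does not apply)
  giving Gamira yerova.
If borrowed from Garak 'yirow' after the early changes, it would undergo only the recent ones:
  rule 4 (degemination): no change (yirow)
  rule 5 (palatalisation): no change (yirow)
  ⇒ as a loan: yirow
Gamira 'yerova' matches the inherited outcome exactly, so it is an inherited cognate, not a loan.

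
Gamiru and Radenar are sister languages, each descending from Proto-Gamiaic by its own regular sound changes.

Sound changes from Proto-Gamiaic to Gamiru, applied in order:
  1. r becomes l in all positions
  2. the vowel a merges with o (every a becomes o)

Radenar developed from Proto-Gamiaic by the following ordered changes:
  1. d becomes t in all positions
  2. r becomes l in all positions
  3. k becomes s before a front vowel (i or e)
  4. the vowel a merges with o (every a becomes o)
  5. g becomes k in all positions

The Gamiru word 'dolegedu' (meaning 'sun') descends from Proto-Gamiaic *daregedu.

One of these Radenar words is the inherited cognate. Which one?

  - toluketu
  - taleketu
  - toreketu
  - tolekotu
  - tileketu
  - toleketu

toleketu

Radenar: start from *daregedu.
  rule 1 (unconditioned shift): daregedu → taregetu
  rule 2 (unconditioned shift): taregetu → talegetu
  rule 3: no change — talegetu
  rule 4 (vowel merger): talegetu → tolegetu
  rule 5 (unconditioned shift): tolegetu → toleketu
  ⇒ Radenar toleketu
The other candidates each miss or misapply at least one Radenar change.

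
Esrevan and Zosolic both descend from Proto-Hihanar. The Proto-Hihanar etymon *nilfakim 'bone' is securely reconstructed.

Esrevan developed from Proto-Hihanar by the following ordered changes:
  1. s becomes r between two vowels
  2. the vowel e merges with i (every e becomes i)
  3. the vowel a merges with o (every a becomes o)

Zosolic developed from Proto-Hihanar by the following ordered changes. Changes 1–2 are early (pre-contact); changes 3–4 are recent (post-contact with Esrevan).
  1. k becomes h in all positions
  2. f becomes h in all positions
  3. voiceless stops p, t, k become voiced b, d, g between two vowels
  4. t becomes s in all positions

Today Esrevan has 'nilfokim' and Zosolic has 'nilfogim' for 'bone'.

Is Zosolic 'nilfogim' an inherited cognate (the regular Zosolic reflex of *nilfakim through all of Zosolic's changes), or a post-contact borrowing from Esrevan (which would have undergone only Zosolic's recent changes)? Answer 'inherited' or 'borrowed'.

borrowed

If inherited, *nilfakim would pass through all of Zosolic's changes:
Zosolic: start from *nilfakim.
  rule 1 (unconditioned shift): nilfakim → nilfahim
  rule 2 (unconditioned shift): nilfahim → nilhahim
  rule 3: no change — nilhahim
  rule 4: no change — nilhahim
  ⇒ Zosolic nilhahim
If borrowed from Esrevan 'nilfokim' after the early changes, it would undergo only the recent ones:
  rule 3 (intervocalic voicing): nilfokim → nilfogim
  rule 4 (unconditioned shift): no change (nilfogim)
  ⇒ as a loan: nilfogim
Zosolic 'nilfogim' matches the loan outcome 'nilfogim', not the inherited 'nilhahim' — it skipped the early Zosolic changes, so it was borrowed from Esrevan.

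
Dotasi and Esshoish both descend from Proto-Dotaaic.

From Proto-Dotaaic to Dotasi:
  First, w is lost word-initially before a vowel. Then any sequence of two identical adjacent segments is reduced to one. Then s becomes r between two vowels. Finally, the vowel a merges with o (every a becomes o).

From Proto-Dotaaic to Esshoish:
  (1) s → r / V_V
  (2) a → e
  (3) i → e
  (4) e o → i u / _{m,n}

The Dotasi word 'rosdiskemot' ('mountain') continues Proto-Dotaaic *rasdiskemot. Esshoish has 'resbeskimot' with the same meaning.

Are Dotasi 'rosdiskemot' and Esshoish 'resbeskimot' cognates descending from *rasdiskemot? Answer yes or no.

no

Derive the expected Esshoish reflex of *rasdiskemot:
Esshoish: *rasdiskemot > resdiskemot > resdeskemot > resdeskimot  (by vowel merger, vowel merger, pre-nasal raising)
The regular Esshoish reflex would be 'resdeskimot', but the attested form is 'resbeskimot'. The correspondence is irregular, so they are not cognates (the Esshoish form has a different source).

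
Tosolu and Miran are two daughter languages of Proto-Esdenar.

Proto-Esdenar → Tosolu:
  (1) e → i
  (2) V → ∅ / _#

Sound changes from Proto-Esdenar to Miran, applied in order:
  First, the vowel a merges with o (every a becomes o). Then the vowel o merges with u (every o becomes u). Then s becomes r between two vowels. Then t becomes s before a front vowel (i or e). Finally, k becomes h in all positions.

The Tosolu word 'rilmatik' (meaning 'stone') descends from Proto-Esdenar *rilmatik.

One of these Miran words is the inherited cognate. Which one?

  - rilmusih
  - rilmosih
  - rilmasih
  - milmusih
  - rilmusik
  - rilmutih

rilmusih

Miran: start from *rilmatik.
  rule 1 (vowel merger): rilmatik → rilmotik
  rule 2 (vowel merger): rilmotik → rilmutik
  rule 3: no change — rilmutik
  rule 4 (palatalisation): rilmutik → rilmusik
  rule 5 (unconditioned shift): rilmusik → rilmusih
  ⇒ Miran rilmusih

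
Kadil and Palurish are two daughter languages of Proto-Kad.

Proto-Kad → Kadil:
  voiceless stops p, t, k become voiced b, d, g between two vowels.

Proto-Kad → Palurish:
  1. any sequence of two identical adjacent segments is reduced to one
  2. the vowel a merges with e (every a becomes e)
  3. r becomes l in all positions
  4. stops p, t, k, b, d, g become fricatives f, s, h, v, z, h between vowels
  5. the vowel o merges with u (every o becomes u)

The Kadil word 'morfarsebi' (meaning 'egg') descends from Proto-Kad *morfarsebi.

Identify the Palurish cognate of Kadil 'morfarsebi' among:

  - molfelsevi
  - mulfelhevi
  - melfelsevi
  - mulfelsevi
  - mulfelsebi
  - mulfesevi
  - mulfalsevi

Palurish: *morfarsebi > morfersebi > molfelsebi > molfelsevi > mulfelsevi  (by vowel merger, unconditioned shift, intervocalic lenition, vowel merger)

mulfelsevi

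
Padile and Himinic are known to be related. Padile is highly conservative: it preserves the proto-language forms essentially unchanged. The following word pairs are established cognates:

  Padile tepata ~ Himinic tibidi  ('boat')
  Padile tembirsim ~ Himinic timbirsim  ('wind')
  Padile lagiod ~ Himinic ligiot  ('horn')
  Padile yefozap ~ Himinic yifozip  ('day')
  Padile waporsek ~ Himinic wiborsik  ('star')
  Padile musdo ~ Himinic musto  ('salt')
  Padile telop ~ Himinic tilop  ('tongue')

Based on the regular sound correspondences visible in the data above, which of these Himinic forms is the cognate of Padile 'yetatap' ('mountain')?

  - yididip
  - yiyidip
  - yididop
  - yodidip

yididip

waporsek ~ wiborsik, telop ~ tilop — Padile e corresponds to Himinic i after a consonant, before a consonant other than r, m, n, p, b, f, v.
tepata ~ tibidi — Padile t corresponds to Himinic d between vowels (before a back vowel).
tepata ~ tibidi, lagiod ~ ligiot — Padile a corresponds to Himinic i after a consonant, before a consonant other than r, m, n, p, b, f, v.
yefozap ~ yifozip, waporsek ~ wiborsik — Padile a corresponds to Himinic i after a consonant, before a labial obstruent.
Applying these to Padile 'yetatap':
  yetatap → yitatap   (e→i after a consonant, before a consonant other than r, m, n, p, b, f, v)
  yitatap → yidatap   (t→d between vowels (before a back vowel))
  yidatap → yiditap   (a→i after a consonant, before a consonant other than r, m, n, p, b, f, v)
  yiditap → yididap   (t→d between vowels (before a back vowel))
  yididap → yididip   (a→i after a consonant, before a labial obstruent)
So the Himinic cognate is 'yididip'.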